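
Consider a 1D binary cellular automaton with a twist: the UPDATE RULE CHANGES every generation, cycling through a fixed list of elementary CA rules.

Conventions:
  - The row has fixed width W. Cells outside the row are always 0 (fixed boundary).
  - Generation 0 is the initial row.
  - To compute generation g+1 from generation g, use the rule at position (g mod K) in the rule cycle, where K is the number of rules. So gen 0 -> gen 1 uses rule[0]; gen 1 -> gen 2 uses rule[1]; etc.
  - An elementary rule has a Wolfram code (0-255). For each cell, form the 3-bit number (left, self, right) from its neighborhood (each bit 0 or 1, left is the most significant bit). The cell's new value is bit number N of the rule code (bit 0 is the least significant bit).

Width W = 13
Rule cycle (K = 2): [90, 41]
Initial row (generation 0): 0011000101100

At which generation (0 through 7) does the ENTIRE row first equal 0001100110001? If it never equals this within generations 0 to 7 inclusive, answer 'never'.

Gen 0: 0011000101100
Gen 1 (rule 90): 0111101001110
Gen 2 (rule 41): 0100010001000
Gen 3 (rule 90): 1010101010100
Gen 4 (rule 41): 0101010101001
Gen 5 (rule 90): 1000000000110
Gen 6 (rule 41): 0011111110100
Gen 7 (rule 90): 0110000010010

Answer: never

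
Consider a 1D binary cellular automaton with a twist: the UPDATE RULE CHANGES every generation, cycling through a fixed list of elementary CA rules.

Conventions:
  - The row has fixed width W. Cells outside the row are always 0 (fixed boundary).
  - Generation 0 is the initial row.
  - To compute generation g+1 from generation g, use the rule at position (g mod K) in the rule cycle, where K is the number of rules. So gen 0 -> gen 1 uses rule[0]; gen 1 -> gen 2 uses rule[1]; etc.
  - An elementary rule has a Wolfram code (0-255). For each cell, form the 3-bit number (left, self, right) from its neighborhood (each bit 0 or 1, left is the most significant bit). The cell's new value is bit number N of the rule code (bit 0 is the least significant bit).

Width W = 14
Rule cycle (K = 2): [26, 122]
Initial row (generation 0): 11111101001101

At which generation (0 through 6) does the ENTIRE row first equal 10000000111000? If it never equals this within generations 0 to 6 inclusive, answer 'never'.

Answer: 1

Derivation:
Gen 0: 11111101001101
Gen 1 (rule 26): 10000000111000
Gen 2 (rule 122): 01000001101100
Gen 3 (rule 26): 10100011001010
Gen 4 (rule 122): 01010111110101
Gen 5 (rule 26): 10000100000000
Gen 6 (rule 122): 01001010000000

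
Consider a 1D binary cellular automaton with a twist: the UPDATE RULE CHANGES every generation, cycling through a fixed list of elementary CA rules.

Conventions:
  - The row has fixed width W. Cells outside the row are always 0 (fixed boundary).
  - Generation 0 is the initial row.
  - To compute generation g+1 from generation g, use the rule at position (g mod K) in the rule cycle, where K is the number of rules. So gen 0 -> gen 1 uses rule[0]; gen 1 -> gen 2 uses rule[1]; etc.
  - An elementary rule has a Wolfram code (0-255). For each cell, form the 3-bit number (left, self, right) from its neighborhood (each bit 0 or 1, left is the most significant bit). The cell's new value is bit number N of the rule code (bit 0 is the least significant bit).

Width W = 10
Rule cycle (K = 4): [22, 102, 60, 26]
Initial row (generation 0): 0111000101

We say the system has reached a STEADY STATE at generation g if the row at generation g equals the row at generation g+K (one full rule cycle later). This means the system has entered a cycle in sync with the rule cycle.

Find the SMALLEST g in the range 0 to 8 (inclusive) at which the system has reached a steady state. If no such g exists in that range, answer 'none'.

Answer: none

Derivation:
Gen 0: 0111000101
Gen 1 (rule 22): 1000101101
Gen 2 (rule 102): 1001110111
Gen 3 (rule 60): 1101001100
Gen 4 (rule 26): 1000111010
Gen 5 (rule 22): 1101000011
Gen 6 (rule 102): 0111000101
Gen 7 (rule 60): 0100100111
Gen 8 (rule 26): 1011011100
Gen 9 (rule 22): 1000000010
Gen 10 (rule 102): 1000000110
Gen 11 (rule 60): 1100000101
Gen 12 (rule 26): 1010001000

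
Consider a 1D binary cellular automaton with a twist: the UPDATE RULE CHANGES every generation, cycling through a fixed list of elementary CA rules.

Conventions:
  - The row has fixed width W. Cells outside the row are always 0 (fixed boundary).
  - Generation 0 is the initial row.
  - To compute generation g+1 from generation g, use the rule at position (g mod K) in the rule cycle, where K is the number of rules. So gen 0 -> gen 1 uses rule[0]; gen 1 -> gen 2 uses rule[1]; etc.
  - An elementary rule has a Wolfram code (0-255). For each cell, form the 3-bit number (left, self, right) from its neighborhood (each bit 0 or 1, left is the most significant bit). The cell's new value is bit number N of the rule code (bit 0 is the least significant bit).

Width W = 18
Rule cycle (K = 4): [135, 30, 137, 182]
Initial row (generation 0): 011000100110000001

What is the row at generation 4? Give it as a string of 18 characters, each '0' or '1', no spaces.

Answer: 111111111111110110

Derivation:
Gen 0: 011000100110000001
Gen 1 (rule 135): 100011101000111111
Gen 2 (rule 30): 110110001101100000
Gen 3 (rule 137): 100100101001001111
Gen 4 (rule 182): 111111111111110110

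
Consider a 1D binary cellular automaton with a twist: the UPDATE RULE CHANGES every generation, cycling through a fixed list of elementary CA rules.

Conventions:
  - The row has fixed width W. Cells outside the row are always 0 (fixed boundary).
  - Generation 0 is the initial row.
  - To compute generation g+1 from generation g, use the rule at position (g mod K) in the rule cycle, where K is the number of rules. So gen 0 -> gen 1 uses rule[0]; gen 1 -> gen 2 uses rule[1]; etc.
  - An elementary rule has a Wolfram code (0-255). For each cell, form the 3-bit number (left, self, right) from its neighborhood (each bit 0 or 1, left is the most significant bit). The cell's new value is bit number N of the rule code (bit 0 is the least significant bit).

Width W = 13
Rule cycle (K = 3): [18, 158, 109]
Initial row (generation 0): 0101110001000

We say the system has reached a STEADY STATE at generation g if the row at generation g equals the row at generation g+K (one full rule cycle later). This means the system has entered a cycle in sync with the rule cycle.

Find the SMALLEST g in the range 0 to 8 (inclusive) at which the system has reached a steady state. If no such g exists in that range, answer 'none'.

Gen 0: 0101110001000
Gen 1 (rule 18): 1000001010100
Gen 2 (rule 158): 1100011010110
Gen 3 (rule 109): 1101011111110
Gen 4 (rule 18): 0000000000001
Gen 5 (rule 158): 0000000000011
Gen 6 (rule 109): 1111111111011
Gen 7 (rule 18): 0000000000000
Gen 8 (rule 158): 0000000000000
Gen 9 (rule 109): 1111111111111
Gen 10 (rule 18): 0000000000000
Gen 11 (rule 158): 0000000000000

Answer: 7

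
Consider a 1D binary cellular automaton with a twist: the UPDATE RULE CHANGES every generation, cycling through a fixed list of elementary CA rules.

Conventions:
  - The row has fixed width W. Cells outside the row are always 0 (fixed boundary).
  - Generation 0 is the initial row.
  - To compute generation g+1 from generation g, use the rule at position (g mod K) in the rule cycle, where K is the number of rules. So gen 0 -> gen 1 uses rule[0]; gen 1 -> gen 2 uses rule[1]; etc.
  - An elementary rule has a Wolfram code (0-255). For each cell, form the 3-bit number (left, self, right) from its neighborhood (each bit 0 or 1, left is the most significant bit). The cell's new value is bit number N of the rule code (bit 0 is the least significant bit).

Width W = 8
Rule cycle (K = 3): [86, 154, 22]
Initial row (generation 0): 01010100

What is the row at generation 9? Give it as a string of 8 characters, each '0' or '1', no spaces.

Answer: 10000110

Derivation:
Gen 0: 01010100
Gen 1 (rule 86): 11010110
Gen 2 (rule 154): 10000101
Gen 3 (rule 22): 11001101
Gen 4 (rule 86): 01110101
Gen 5 (rule 154): 11100000
Gen 6 (rule 22): 00010000
Gen 7 (rule 86): 00111000
Gen 8 (rule 154): 01110100
Gen 9 (rule 22): 10000110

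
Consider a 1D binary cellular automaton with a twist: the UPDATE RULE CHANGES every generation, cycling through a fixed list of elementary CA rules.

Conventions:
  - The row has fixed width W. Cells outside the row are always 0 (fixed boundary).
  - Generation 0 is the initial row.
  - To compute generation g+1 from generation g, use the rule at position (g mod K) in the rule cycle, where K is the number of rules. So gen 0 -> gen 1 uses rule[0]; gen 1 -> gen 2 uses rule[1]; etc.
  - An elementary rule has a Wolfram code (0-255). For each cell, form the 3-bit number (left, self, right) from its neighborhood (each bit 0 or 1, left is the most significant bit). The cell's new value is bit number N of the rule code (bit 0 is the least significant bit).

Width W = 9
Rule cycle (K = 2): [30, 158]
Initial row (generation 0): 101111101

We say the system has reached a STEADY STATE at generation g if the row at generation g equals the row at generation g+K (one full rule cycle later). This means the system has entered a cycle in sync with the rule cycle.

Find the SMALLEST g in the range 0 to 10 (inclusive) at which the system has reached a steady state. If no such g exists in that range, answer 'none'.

Gen 0: 101111101
Gen 1 (rule 30): 101000001
Gen 2 (rule 158): 101100011
Gen 3 (rule 30): 101010110
Gen 4 (rule 158): 101010101
Gen 5 (rule 30): 101010101
Gen 6 (rule 158): 101010101
Gen 7 (rule 30): 101010101
Gen 8 (rule 158): 101010101
Gen 9 (rule 30): 101010101
Gen 10 (rule 158): 101010101
Gen 11 (rule 30): 101010101
Gen 12 (rule 158): 101010101

Answer: 4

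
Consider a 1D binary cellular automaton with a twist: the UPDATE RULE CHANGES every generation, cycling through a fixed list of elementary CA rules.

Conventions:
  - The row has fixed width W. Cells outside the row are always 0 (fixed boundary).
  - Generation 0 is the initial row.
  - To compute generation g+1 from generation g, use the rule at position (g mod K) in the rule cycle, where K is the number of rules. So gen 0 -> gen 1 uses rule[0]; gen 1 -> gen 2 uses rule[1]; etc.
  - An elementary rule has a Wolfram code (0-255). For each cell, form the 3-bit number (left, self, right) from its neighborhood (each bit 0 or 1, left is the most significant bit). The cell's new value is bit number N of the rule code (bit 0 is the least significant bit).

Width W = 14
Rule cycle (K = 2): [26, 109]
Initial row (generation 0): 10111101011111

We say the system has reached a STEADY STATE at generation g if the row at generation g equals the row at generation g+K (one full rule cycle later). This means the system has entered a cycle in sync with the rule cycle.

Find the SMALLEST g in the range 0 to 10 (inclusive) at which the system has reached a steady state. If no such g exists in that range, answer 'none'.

Gen 0: 10111101011111
Gen 1 (rule 26): 00100000010000
Gen 2 (rule 109): 10101111010111
Gen 3 (rule 26): 00001000000100
Gen 4 (rule 109): 11101011110101
Gen 5 (rule 26): 10000010000000
Gen 6 (rule 109): 10111010111111
Gen 7 (rule 26): 00100000100000
Gen 8 (rule 109): 10101110101111
Gen 9 (rule 26): 00001000001000
Gen 10 (rule 109): 11101011101011
Gen 11 (rule 26): 10000010000010
Gen 12 (rule 109): 10111010111010

Answer: none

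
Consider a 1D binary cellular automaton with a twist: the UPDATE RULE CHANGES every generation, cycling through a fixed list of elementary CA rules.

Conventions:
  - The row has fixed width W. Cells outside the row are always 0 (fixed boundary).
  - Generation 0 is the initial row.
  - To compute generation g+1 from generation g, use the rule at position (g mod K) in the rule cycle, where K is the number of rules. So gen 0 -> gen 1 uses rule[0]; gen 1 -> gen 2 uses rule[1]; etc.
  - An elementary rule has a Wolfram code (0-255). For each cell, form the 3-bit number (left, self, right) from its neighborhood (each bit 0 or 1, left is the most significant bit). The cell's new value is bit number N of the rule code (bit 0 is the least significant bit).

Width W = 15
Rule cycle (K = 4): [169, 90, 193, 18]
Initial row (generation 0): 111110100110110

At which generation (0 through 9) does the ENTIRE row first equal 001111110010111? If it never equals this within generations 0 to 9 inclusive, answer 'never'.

Gen 0: 111110100110110
Gen 1 (rule 169): 111101000101100
Gen 2 (rule 90): 100100101001110
Gen 3 (rule 193): 000000000000110
Gen 4 (rule 18): 000000000001001
Gen 5 (rule 169): 111111111100000
Gen 6 (rule 90): 100000000110000
Gen 7 (rule 193): 001111110010111
Gen 8 (rule 18): 010000001100000
Gen 9 (rule 169): 000111101001111

Answer: 7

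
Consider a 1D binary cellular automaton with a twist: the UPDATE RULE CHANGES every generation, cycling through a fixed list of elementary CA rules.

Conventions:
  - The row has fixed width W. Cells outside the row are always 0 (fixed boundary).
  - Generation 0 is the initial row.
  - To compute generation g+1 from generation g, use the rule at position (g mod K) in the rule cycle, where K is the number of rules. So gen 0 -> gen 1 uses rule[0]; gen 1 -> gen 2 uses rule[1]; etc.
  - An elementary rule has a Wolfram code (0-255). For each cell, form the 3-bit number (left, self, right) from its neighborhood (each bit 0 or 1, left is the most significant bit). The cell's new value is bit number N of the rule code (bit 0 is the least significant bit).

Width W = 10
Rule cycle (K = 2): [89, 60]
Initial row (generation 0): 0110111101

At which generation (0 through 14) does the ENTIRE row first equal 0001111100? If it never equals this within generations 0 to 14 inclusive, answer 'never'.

Answer: 4

Derivation:
Gen 0: 0110111101
Gen 1 (rule 89): 0110100100
Gen 2 (rule 60): 0101110110
Gen 3 (rule 89): 0001010111
Gen 4 (rule 60): 0001111100
Gen 5 (rule 89): 1101000111
Gen 6 (rule 60): 1011100100
Gen 7 (rule 89): 0010110011
Gen 8 (rule 60): 0011101010
Gen 9 (rule 89): 1010100001
Gen 10 (rule 60): 1111110001
Gen 11 (rule 89): 1000011100
Gen 12 (rule 60): 1100010010
Gen 13 (rule 89): 1111001001
Gen 14 (rule 60): 1000101101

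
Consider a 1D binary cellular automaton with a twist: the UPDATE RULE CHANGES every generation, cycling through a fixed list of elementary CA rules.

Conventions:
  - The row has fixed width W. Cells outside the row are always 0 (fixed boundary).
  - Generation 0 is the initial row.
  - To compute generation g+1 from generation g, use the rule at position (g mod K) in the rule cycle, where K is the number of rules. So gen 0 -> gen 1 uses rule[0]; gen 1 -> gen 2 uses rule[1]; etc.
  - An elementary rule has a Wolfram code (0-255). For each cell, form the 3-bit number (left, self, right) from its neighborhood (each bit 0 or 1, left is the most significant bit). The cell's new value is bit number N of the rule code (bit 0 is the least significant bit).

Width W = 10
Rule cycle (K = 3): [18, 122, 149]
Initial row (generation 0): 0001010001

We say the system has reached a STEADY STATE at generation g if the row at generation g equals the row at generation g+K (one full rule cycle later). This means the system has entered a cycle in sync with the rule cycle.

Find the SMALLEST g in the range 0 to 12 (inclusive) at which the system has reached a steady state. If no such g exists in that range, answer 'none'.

Gen 0: 0001010001
Gen 1 (rule 18): 0010001010
Gen 2 (rule 122): 0101010101
Gen 3 (rule 149): 0101010101
Gen 4 (rule 18): 1000000000
Gen 5 (rule 122): 0100000000
Gen 6 (rule 149): 0111111111
Gen 7 (rule 18): 1000000000
Gen 8 (rule 122): 0100000000
Gen 9 (rule 149): 0111111111
Gen 10 (rule 18): 1000000000
Gen 11 (rule 122): 0100000000
Gen 12 (rule 149): 0111111111
Gen 13 (rule 18): 1000000000
Gen 14 (rule 122): 0100000000
Gen 15 (rule 149): 0111111111

Answer: 4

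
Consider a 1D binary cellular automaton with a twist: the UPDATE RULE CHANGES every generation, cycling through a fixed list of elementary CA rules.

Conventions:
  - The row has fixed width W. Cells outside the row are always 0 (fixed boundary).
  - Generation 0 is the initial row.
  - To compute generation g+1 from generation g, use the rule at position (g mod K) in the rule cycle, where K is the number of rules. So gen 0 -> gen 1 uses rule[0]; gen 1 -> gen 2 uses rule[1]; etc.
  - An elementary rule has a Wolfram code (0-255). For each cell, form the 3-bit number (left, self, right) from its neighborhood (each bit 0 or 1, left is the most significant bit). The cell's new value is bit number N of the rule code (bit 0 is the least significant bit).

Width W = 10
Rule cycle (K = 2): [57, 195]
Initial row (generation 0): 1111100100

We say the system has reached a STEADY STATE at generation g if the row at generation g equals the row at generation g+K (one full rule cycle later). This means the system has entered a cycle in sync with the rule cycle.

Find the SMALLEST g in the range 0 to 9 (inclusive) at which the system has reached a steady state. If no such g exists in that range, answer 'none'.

Gen 0: 1111100100
Gen 1 (rule 57): 1000010011
Gen 2 (rule 195): 0011100101
Gen 3 (rule 57): 1010010010
Gen 4 (rule 195): 0000100100
Gen 5 (rule 57): 1110010011
Gen 6 (rule 195): 0110100101
Gen 7 (rule 57): 0101010010
Gen 8 (rule 195): 1000000100
Gen 9 (rule 57): 0111110011
Gen 10 (rule 195): 1011110101
Gen 11 (rule 57): 0110001010

Answer: none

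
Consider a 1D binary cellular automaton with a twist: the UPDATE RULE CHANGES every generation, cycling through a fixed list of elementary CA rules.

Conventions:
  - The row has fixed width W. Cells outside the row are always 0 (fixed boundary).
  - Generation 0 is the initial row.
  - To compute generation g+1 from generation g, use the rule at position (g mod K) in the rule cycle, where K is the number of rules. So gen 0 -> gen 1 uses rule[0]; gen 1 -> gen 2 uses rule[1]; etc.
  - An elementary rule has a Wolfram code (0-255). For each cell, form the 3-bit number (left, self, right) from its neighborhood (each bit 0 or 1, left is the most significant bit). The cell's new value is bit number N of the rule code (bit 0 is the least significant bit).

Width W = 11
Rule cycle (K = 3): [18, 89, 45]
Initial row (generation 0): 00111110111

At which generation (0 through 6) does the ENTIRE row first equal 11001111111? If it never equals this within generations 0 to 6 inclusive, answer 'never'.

Gen 0: 00111110111
Gen 1 (rule 18): 01000000000
Gen 2 (rule 89): 00111111111
Gen 3 (rule 45): 10100000000
Gen 4 (rule 18): 00010000000
Gen 5 (rule 89): 11001111111
Gen 6 (rule 45): 10001000000

Answer: 5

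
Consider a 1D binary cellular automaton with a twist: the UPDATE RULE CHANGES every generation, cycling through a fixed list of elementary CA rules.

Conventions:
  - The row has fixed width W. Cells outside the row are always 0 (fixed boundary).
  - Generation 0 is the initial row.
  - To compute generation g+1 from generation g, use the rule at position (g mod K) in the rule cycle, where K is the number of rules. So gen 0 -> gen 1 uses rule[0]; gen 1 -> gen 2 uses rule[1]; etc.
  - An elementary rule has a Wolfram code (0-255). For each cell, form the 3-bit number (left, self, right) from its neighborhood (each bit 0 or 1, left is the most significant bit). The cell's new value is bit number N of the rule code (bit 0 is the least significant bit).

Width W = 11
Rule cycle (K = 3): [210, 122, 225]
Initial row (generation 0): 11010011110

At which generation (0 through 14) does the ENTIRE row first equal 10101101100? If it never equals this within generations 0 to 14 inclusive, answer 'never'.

Gen 0: 11010011110
Gen 1 (rule 210): 01001101111
Gen 2 (rule 122): 10111111001
Gen 3 (rule 225): 01011111000
Gen 4 (rule 210): 10001111100
Gen 5 (rule 122): 01011000110
Gen 6 (rule 225): 00101010010
Gen 7 (rule 210): 01000001101
Gen 8 (rule 122): 10100011110
Gen 9 (rule 225): 01001001110
Gen 10 (rule 210): 10110110111
Gen 11 (rule 122): 01111111101
Gen 12 (rule 225): 00111111110
Gen 13 (rule 210): 01011111111
Gen 14 (rule 122): 10110000001

Answer: never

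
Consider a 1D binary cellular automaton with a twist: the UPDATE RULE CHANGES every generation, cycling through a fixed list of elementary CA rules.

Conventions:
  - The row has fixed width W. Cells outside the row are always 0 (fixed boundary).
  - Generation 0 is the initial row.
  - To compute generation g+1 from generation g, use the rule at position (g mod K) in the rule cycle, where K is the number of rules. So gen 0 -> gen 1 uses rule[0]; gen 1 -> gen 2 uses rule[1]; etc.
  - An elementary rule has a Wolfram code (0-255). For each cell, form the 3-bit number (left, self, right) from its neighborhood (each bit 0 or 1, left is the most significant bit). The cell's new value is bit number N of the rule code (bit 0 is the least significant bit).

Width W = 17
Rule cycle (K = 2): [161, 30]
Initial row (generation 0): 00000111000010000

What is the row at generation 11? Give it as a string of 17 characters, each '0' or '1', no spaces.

Gen 0: 00000111000010000
Gen 1 (rule 161): 11110010011000111
Gen 2 (rule 30): 10001111110101100
Gen 3 (rule 161): 00100111101010001
Gen 4 (rule 30): 01111100001011011
Gen 5 (rule 161): 00111001100100100
Gen 6 (rule 30): 01100111011111110
Gen 7 (rule 161): 00000010101111100
Gen 8 (rule 30): 00000110101000010
Gen 9 (rule 161): 11110001010011000
Gen 10 (rule 30): 10001011011110100
Gen 11 (rule 161): 00100100101101001

Answer: 00100100101101001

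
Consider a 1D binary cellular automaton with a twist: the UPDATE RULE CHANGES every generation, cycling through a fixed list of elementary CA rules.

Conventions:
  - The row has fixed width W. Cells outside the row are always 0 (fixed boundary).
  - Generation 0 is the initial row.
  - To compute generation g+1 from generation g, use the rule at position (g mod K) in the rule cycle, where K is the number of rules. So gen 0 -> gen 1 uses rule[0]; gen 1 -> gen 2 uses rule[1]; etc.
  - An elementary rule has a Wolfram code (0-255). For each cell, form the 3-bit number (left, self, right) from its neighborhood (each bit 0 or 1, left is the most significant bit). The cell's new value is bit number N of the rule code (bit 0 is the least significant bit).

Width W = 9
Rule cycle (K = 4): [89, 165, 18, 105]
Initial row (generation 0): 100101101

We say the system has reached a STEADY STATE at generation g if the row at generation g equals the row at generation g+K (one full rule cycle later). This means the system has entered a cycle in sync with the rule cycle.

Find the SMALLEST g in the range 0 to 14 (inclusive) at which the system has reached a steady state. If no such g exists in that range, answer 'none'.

Answer: 13

Derivation:
Gen 0: 100101101
Gen 1 (rule 89): 010001100
Gen 2 (rule 165): 010100001
Gen 3 (rule 18): 100010010
Gen 4 (rule 105): 001000000
Gen 5 (rule 89): 100111111
Gen 6 (rule 165): 100011110
Gen 7 (rule 18): 010100001
Gen 8 (rule 105): 001001100
Gen 9 (rule 89): 100101111
Gen 10 (rule 165): 100110110
Gen 11 (rule 18): 011000001
Gen 12 (rule 105): 011011100
Gen 13 (rule 89): 011010111
Gen 14 (rule 165): 000111010
Gen 15 (rule 18): 001000001
Gen 16 (rule 105): 100011100
Gen 17 (rule 89): 011010111
Gen 18 (rule 165): 000111010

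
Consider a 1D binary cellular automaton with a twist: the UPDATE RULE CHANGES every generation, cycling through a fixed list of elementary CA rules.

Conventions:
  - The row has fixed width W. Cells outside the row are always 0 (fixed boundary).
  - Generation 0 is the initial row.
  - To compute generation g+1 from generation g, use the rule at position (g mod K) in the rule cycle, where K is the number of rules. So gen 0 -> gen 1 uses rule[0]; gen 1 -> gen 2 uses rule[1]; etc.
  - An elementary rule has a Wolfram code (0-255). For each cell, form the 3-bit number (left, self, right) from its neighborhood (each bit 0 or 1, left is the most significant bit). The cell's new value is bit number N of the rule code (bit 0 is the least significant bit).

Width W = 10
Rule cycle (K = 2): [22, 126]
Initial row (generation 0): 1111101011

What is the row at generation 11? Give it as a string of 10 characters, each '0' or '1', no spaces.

Answer: 0000100010

Derivation:
Gen 0: 1111101011
Gen 1 (rule 22): 0000001000
Gen 2 (rule 126): 0000011100
Gen 3 (rule 22): 0000100010
Gen 4 (rule 126): 0001110111
Gen 5 (rule 22): 0010000000
Gen 6 (rule 126): 0111000000
Gen 7 (rule 22): 1000100000
Gen 8 (rule 126): 1101110000
Gen 9 (rule 22): 0000001000
Gen 10 (rule 126): 0000011100
Gen 11 (rule 22): 0000100010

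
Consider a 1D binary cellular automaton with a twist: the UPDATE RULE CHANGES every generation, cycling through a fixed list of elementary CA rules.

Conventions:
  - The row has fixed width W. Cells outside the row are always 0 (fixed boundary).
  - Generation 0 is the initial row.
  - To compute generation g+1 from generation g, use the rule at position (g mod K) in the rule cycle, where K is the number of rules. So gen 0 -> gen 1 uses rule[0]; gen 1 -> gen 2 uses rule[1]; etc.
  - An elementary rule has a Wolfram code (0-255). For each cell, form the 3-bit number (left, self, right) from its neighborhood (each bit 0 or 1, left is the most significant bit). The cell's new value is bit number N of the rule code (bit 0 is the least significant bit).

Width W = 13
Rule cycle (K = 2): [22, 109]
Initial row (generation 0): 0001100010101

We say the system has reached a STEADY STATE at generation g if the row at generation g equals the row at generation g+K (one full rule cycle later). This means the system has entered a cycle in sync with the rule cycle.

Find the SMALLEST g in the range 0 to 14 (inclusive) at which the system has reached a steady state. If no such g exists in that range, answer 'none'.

Gen 0: 0001100010101
Gen 1 (rule 22): 0010010110101
Gen 2 (rule 109): 1010011111111
Gen 3 (rule 22): 1011100000000
Gen 4 (rule 109): 1110101111111
Gen 5 (rule 22): 0000100000000
Gen 6 (rule 109): 1110101111111
Gen 7 (rule 22): 0000100000000
Gen 8 (rule 109): 1110101111111
Gen 9 (rule 22): 0000100000000
Gen 10 (rule 109): 1110101111111
Gen 11 (rule 22): 0000100000000
Gen 12 (rule 109): 1110101111111
Gen 13 (rule 22): 0000100000000
Gen 14 (rule 109): 1110101111111
Gen 15 (rule 22): 0000100000000
Gen 16 (rule 109): 1110101111111

Answer: 4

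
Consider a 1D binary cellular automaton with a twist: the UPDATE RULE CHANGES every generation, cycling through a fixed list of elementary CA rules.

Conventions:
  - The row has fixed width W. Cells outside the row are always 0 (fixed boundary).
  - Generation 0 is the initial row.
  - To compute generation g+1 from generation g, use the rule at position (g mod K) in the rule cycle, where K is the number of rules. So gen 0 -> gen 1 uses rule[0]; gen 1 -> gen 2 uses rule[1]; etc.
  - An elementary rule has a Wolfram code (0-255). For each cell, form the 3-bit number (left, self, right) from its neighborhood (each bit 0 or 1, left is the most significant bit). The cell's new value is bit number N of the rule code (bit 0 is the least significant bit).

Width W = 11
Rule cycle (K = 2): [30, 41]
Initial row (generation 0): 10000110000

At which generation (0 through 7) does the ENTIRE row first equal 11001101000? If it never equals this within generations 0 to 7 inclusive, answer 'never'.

Answer: 1

Derivation:
Gen 0: 10000110000
Gen 1 (rule 30): 11001101000
Gen 2 (rule 41): 10001010011
Gen 3 (rule 30): 11011011110
Gen 4 (rule 41): 10110110000
Gen 5 (rule 30): 10100101000
Gen 6 (rule 41): 01000010011
Gen 7 (rule 30): 11100111110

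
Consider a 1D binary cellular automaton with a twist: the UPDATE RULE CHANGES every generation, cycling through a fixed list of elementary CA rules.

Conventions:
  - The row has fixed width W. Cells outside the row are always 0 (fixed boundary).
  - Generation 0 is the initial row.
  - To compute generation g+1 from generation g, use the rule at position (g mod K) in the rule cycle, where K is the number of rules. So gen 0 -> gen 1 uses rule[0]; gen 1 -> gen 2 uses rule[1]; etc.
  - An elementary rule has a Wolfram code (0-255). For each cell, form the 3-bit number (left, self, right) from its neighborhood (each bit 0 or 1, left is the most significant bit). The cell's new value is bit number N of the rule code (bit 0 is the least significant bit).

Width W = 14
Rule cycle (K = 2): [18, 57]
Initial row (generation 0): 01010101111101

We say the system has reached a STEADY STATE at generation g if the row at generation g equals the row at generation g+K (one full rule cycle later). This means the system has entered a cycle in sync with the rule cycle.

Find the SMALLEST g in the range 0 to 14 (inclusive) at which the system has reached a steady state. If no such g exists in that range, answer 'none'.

Answer: 1

Derivation:
Gen 0: 01010101111101
Gen 1 (rule 18): 10000000000000
Gen 2 (rule 57): 01111111111111
Gen 3 (rule 18): 10000000000000
Gen 4 (rule 57): 01111111111111
Gen 5 (rule 18): 10000000000000
Gen 6 (rule 57): 01111111111111
Gen 7 (rule 18): 10000000000000
Gen 8 (rule 57): 01111111111111
Gen 9 (rule 18): 10000000000000
Gen 10 (rule 57): 01111111111111
Gen 11 (rule 18): 10000000000000
Gen 12 (rule 57): 01111111111111
Gen 13 (rule 18): 10000000000000
Gen 14 (rule 57): 01111111111111
Gen 15 (rule 18): 10000000000000
Gen 16 (rule 57): 01111111111111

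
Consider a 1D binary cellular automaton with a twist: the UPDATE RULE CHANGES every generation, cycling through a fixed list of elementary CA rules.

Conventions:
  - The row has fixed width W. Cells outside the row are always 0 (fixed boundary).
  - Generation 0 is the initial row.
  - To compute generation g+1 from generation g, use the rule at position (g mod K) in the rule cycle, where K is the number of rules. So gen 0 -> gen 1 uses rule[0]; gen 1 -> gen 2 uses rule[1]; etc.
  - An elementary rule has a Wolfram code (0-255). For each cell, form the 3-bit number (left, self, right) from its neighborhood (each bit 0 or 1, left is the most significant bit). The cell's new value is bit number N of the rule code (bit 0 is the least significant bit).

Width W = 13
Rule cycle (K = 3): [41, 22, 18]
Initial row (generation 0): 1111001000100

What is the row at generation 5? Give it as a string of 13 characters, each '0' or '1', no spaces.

Gen 0: 1111001000100
Gen 1 (rule 41): 1000000010001
Gen 2 (rule 22): 1100000111011
Gen 3 (rule 18): 0010001000000
Gen 4 (rule 41): 1000100011111
Gen 5 (rule 22): 1101110100000

Answer: 1101110100000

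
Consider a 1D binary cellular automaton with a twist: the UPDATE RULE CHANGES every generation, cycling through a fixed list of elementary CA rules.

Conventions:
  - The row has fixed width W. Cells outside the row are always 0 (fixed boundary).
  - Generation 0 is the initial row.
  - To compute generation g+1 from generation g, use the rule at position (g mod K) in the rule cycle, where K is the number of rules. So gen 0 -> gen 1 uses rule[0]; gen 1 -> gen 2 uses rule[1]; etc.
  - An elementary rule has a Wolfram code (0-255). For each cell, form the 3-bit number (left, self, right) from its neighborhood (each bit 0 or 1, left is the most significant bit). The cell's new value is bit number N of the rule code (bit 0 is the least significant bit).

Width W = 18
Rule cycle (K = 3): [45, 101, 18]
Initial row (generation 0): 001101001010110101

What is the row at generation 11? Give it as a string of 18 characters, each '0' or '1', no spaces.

Gen 0: 001101001010110101
Gen 1 (rule 45): 101011001111101111
Gen 2 (rule 101): 111101000000110001
Gen 3 (rule 18): 000000100001001010
Gen 4 (rule 45): 111110101101001110
Gen 5 (rule 101): 000011110111000010
Gen 6 (rule 18): 000100000000100101
Gen 7 (rule 45): 110101111110100111
Gen 8 (rule 101): 011110000011100001
Gen 9 (rule 18): 100001000100010010
Gen 10 (rule 45): 101101010101010010
Gen 11 (rule 101): 110111111111110010

Answer: 110111111111110010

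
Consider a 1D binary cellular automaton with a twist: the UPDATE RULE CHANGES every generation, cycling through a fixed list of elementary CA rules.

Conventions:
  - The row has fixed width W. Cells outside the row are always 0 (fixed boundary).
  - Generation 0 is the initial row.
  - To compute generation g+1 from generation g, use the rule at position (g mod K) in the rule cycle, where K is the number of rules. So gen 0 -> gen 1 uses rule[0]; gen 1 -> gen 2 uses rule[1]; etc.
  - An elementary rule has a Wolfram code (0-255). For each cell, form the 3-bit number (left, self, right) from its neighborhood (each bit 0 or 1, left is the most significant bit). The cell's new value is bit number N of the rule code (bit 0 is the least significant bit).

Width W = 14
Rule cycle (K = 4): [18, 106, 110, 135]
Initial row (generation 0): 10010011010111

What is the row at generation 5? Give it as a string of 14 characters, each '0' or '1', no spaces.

Answer: 00000000000000

Derivation:
Gen 0: 10010011010111
Gen 1 (rule 18): 01101100000000
Gen 2 (rule 106): 11111100000000
Gen 3 (rule 110): 10000100000000
Gen 4 (rule 135): 10111101111111
Gen 5 (rule 18): 00000000000000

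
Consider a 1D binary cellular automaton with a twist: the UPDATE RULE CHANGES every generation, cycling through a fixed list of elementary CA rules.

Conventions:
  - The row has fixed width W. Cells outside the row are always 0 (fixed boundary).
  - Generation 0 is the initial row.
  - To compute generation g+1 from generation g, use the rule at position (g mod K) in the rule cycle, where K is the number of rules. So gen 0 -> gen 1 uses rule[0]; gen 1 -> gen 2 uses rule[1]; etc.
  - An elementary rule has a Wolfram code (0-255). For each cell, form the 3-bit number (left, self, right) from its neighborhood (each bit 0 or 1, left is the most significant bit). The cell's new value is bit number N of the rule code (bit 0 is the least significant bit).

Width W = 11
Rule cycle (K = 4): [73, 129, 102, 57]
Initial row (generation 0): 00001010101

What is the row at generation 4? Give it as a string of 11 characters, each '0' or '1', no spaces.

Gen 0: 00001010101
Gen 1 (rule 73): 11100000000
Gen 2 (rule 129): 01001111111
Gen 3 (rule 102): 11010000001
Gen 4 (rule 57): 10101111100

Answer: 10101111100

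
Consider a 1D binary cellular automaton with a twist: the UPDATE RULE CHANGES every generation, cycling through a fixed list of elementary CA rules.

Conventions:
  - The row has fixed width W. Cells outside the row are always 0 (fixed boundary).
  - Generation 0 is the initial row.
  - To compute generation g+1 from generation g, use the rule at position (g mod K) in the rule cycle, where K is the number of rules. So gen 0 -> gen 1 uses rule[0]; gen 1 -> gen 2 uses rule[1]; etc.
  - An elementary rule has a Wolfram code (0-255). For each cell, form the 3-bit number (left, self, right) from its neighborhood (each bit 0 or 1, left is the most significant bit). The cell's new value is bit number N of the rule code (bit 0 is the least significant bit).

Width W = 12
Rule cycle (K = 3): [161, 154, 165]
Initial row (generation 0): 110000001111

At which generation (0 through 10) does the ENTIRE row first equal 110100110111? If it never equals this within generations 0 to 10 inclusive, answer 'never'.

Answer: never

Derivation:
Gen 0: 110000001111
Gen 1 (rule 161): 000111100110
Gen 2 (rule 154): 001111011101
Gen 3 (rule 165): 100110101011
Gen 4 (rule 161): 000001010100
Gen 5 (rule 154): 000010000010
Gen 6 (rule 165): 111010111010
Gen 7 (rule 161): 010101010100
Gen 8 (rule 154): 100000000010
Gen 9 (rule 165): 101111111010
Gen 10 (rule 161): 010111110100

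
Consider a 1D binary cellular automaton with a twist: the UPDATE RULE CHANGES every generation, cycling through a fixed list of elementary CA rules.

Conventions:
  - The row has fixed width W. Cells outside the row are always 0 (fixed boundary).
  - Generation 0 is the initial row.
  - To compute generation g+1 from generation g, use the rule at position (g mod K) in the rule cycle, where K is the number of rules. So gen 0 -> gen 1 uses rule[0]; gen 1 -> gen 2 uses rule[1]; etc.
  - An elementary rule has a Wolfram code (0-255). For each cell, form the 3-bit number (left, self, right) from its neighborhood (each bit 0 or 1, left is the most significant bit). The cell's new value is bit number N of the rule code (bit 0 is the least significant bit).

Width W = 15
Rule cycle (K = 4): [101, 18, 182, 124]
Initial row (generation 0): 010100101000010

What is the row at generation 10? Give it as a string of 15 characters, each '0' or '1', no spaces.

Gen 0: 010100101000010
Gen 1 (rule 101): 011100111011010
Gen 2 (rule 18): 100011000000001
Gen 3 (rule 182): 110100100000011
Gen 4 (rule 124): 111110110000011
Gen 5 (rule 101): 000011010111001
Gen 6 (rule 18): 000100000000110
Gen 7 (rule 182): 001110000001001
Gen 8 (rule 124): 001011000001101
Gen 9 (rule 101): 101101011100111
Gen 10 (rule 18): 000000000011000

Answer: 000000000011000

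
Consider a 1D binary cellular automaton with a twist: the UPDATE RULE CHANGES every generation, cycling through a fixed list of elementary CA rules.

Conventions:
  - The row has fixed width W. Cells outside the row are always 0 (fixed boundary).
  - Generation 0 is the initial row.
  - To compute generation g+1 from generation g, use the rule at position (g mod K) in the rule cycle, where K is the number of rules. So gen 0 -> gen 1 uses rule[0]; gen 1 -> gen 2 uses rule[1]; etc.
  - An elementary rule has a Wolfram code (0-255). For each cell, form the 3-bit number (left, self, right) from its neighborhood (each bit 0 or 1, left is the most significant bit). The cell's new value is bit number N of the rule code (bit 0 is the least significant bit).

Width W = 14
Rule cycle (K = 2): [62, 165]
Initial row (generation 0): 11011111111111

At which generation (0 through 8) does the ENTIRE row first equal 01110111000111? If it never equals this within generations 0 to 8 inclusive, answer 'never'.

Answer: 8

Derivation:
Gen 0: 11011111111111
Gen 1 (rule 62): 10110000000000
Gen 2 (rule 165): 11000111111111
Gen 3 (rule 62): 10101100000000
Gen 4 (rule 165): 11110001111111
Gen 5 (rule 62): 10001011000000
Gen 6 (rule 165): 10101100011111
Gen 7 (rule 62): 11111010110000
Gen 8 (rule 165): 01110111000111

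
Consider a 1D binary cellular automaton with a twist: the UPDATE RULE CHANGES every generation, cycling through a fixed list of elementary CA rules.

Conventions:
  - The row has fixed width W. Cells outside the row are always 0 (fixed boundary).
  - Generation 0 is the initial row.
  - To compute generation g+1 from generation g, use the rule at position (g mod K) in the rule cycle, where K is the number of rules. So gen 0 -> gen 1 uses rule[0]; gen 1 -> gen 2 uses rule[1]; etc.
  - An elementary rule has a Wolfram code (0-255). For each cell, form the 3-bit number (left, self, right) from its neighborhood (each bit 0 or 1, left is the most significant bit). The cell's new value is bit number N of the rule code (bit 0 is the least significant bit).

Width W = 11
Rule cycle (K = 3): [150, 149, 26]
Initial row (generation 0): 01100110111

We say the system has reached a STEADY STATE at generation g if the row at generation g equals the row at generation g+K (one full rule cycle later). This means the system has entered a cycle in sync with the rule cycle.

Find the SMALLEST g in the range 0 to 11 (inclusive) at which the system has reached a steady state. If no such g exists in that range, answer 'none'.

Gen 0: 01100110111
Gen 1 (rule 150): 10011000010
Gen 2 (rule 149): 11000111011
Gen 3 (rule 26): 10101100010
Gen 4 (rule 150): 10100010111
Gen 5 (rule 149): 10111010010
Gen 6 (rule 26): 00100001101
Gen 7 (rule 150): 01110010001
Gen 8 (rule 149): 00101011101
Gen 9 (rule 26): 01000010000
Gen 10 (rule 150): 11100111000
Gen 11 (rule 149): 01010010111
Gen 12 (rule 26): 10001100100
Gen 13 (rule 150): 11010011110
Gen 14 (rule 149): 00011001101

Answer: none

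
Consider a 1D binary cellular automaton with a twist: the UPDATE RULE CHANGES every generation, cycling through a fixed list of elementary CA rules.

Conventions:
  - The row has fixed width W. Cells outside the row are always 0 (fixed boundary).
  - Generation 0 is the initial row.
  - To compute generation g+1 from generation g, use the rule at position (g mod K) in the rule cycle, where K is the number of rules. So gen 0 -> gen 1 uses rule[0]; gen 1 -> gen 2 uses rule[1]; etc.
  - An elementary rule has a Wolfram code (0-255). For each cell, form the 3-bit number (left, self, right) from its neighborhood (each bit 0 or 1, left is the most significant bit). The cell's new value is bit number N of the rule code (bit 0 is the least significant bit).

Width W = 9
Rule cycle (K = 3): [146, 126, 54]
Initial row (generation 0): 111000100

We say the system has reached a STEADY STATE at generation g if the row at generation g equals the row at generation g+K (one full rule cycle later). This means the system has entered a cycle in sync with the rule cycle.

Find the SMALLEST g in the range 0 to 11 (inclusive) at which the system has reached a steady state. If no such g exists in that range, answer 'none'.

Answer: 3

Derivation:
Gen 0: 111000100
Gen 1 (rule 146): 010101010
Gen 2 (rule 126): 111111111
Gen 3 (rule 54): 000000000
Gen 4 (rule 146): 000000000
Gen 5 (rule 126): 000000000
Gen 6 (rule 54): 000000000
Gen 7 (rule 146): 000000000
Gen 8 (rule 126): 000000000
Gen 9 (rule 54): 000000000
Gen 10 (rule 146): 000000000
Gen 11 (rule 126): 000000000
Gen 12 (rule 54): 000000000
Gen 13 (rule 146): 000000000
Gen 14 (rule 126): 000000000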